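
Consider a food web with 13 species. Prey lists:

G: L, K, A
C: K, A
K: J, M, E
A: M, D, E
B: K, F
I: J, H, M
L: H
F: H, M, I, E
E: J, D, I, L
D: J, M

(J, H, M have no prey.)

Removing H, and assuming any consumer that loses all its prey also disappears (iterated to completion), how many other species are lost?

1

Remove H.
Round 1: L (all prey gone) → extinct.
No further losses. Total secondary extinctions: 1.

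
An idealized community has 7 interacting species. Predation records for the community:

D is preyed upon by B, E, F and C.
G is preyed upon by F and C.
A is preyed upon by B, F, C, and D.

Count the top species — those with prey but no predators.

4

Top species (has prey, but nothing eats it): F, B, E, C.
Count: 4.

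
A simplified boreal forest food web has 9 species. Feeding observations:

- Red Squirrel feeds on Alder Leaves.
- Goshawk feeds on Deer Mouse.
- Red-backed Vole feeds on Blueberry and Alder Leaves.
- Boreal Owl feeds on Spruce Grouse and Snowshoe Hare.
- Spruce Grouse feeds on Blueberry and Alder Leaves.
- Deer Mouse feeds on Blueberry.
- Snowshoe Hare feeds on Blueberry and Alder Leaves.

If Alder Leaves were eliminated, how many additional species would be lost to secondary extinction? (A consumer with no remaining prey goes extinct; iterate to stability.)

Remove Alder Leaves.
Round 1: Red Squirrel (all prey gone) → extinct.
No further losses. Total secondary extinctions: 1.

1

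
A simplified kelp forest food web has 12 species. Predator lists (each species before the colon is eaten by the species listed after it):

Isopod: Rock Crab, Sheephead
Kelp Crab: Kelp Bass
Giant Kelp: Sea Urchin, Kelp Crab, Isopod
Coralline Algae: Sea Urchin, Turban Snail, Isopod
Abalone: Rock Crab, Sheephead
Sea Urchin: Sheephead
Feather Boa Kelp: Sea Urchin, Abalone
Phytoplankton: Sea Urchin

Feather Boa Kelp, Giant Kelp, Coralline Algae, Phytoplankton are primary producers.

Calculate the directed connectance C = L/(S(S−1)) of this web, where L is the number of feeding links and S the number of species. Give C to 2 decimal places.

The web has S = 12 species and L = 15 feeding links.
C = L / (S(S−1)) = 15 / 132 = 0.1136 ≈ 0.11.

C = 0.11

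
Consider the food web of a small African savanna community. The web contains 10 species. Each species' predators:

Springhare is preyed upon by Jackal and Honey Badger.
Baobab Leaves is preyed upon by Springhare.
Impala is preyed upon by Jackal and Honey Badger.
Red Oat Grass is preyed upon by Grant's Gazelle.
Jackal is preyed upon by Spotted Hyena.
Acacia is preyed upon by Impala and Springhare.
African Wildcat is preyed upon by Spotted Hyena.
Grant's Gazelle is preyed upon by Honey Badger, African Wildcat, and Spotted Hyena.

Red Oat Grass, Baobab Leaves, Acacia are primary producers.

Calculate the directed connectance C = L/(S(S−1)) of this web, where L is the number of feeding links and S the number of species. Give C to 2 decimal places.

The web has S = 10 species and L = 13 feeding links.
C = L / (S(S−1)) = 13 / 90 = 0.1444 ≈ 0.14.

C = 0.14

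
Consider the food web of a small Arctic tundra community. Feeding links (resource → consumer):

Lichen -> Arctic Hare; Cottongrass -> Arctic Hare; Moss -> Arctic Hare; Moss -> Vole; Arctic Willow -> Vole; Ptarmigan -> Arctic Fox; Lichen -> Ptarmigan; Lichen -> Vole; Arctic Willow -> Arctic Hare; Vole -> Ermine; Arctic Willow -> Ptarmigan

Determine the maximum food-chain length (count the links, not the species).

2 links

One longest chain: Arctic Willow → Vole → Ermine.
It has 3 species and 2 links.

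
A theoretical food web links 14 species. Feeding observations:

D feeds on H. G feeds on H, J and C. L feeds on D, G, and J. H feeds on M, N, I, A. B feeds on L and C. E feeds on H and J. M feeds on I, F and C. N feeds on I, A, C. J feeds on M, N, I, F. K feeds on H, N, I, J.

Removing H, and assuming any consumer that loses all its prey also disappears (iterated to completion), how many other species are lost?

Remove H.
Round 1: D (all prey gone) → extinct.
No further losses. Total secondary extinctions: 1.

1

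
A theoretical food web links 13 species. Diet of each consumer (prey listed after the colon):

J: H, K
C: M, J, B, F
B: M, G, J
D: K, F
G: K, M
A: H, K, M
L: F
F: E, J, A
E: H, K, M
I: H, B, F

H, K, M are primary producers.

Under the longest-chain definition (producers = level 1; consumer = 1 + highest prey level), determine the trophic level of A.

H is a producer → level 1.
A eats H (level 1); other prey at levels: K 1, M 1 → level 2.

Trophic level 2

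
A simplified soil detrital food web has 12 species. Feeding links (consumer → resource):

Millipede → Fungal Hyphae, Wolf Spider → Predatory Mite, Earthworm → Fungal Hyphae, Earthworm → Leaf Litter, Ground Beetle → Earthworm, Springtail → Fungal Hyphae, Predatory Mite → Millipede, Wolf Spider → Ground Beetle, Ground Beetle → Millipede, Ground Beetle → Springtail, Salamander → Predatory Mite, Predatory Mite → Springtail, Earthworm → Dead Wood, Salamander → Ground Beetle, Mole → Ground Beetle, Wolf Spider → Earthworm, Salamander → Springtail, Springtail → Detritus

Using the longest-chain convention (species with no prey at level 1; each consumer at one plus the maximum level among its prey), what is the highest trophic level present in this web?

4

Basal resources (level 1): Leaf Litter, Fungal Hyphae, Detritus, Dead Wood.
Fungal Hyphae → Springtail → Predatory Mite → Wolf Spider gives Wolf Spider level 4.
No species has a prey at level 4, so no species reaches level 5.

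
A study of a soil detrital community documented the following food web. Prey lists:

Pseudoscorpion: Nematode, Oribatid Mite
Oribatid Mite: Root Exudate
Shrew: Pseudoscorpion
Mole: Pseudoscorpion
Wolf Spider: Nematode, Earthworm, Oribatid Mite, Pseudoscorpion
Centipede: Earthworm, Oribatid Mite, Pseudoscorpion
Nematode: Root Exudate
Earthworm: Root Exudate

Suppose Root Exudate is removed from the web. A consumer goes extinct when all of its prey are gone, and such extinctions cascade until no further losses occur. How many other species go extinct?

8

Remove Root Exudate.
Round 1: Nematode (all prey gone), Earthworm (all prey gone), Oribatid Mite (all prey gone) → extinct.
Round 2: Pseudoscorpion (all prey gone) → extinct.
Round 3: Shrew (all prey gone), Centipede (all prey gone), Wolf Spider (all prey gone), Mole (all prey gone) → extinct.
No further losses. Total secondary extinctions: 8.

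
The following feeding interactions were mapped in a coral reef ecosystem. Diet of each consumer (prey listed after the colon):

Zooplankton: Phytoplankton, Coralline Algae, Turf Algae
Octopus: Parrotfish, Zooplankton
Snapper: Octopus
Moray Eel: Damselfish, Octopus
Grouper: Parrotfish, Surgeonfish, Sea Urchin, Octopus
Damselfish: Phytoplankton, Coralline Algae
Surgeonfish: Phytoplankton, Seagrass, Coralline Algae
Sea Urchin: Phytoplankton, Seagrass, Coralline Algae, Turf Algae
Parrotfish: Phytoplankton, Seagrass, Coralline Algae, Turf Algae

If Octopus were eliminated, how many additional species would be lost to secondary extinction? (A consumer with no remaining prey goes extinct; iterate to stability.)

1

Remove Octopus.
Round 1: Snapper (all prey gone) → extinct.
No further losses. Total secondary extinctions: 1.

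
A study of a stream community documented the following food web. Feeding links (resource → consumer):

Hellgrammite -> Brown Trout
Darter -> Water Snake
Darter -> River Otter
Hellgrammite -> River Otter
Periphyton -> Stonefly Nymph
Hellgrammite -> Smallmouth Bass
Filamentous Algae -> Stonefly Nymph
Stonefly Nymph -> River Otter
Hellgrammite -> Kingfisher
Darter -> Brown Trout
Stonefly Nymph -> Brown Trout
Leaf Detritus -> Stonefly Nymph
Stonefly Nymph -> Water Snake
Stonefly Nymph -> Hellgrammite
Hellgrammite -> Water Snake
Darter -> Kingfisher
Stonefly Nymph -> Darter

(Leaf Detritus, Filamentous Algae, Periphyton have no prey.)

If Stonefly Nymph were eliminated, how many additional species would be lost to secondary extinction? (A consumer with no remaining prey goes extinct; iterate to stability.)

7

Remove Stonefly Nymph.
Round 1: Hellgrammite (all prey gone), Darter (all prey gone) → extinct.
Round 2: Kingfisher (all prey gone), River Otter (all prey gone), Water Snake (all prey gone), Brown Trout (all prey gone), Smallmouth Bass (all prey gone) → extinct.
No further losses. Total secondary extinctions: 7.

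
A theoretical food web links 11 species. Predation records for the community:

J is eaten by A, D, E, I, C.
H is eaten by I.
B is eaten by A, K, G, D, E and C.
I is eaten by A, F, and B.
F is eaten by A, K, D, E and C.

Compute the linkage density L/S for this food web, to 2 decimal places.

There are L = 20 links among S = 11 species.
L/S = 20/11 = 1.8182 ≈ 1.82.

L/S = 1.82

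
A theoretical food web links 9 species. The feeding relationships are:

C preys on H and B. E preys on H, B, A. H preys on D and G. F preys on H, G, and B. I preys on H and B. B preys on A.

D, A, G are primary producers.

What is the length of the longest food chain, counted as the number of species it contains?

3 species

One longest chain: A → B → I.
It has 3 species and 2 links.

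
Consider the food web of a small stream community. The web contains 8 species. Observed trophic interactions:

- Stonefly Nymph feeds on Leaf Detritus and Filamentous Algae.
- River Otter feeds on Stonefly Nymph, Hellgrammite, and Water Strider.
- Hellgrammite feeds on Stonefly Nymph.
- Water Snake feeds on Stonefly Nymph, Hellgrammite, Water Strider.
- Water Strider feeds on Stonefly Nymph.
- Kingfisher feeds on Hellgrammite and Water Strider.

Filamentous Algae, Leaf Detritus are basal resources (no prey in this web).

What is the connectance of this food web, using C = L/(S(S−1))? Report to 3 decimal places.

C = 0.214

The web has S = 8 species and L = 12 feeding links.
C = L / (S(S−1)) = 12 / 56 = 0.2143 ≈ 0.214.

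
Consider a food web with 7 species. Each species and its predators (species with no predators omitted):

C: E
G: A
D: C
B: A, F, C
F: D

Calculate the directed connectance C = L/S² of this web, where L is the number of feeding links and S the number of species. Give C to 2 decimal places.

C = 0.14

The web has S = 7 species and L = 7 feeding links.
C = L / S² = 7 / 49 = 0.1429 ≈ 0.14.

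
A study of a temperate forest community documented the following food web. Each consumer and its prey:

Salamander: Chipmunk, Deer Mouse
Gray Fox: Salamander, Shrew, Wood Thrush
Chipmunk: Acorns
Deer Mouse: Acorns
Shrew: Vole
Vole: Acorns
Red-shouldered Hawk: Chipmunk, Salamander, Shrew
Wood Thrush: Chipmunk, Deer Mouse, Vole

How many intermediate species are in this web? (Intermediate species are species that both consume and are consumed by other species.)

Intermediate species (has both prey and predators): Chipmunk, Deer Mouse, Vole, Salamander, Shrew, Wood Thrush.
Count: 6.

6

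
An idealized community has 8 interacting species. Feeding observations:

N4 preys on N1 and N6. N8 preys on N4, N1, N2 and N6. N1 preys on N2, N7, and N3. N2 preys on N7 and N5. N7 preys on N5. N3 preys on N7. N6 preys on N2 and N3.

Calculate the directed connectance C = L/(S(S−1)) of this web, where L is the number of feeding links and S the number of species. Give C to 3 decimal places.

The web has S = 8 species and L = 15 feeding links.
C = L / (S(S−1)) = 15 / 56 = 0.2679 ≈ 0.268.

C = 0.268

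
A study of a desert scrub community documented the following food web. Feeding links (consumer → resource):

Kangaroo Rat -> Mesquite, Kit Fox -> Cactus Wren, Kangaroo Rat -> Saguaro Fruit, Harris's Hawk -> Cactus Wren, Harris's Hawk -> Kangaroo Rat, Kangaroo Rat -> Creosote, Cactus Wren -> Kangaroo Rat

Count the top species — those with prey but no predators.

Top species (has prey, but nothing eats it): Kit Fox, Harris's Hawk.
Count: 2.

2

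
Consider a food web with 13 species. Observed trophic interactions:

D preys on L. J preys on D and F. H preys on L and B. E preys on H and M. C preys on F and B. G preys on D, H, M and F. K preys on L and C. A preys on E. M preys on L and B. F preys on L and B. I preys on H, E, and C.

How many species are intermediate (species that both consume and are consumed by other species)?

Intermediate species (has both prey and predators): F, M, H, D, C, E.
Count: 6.

6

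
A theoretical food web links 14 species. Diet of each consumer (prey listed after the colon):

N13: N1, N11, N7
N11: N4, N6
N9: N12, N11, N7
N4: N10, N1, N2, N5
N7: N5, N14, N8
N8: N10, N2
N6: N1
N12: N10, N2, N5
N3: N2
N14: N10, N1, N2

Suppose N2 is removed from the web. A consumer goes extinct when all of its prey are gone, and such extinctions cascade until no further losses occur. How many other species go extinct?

1

Remove N2.
Round 1: N3 (all prey gone) → extinct.
No further losses. Total secondary extinctions: 1.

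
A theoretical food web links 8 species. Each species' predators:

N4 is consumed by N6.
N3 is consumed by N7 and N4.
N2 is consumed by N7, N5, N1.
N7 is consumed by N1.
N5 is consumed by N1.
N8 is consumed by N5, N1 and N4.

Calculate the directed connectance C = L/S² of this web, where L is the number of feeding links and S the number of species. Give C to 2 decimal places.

C = 0.17

The web has S = 8 species and L = 11 feeding links.
C = L / S² = 11 / 64 = 0.1719 ≈ 0.17.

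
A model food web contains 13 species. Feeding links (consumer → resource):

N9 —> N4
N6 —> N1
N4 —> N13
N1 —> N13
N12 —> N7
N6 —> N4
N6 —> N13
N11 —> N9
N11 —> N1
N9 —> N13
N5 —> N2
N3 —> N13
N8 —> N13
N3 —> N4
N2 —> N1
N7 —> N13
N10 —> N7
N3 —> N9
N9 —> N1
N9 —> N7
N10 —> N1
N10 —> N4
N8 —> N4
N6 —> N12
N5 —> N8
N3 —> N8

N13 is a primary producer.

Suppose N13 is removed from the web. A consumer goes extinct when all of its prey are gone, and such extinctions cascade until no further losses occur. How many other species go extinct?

Remove N13.
Round 1: N4 (all prey gone), N7 (all prey gone), N1 (all prey gone) → extinct.
Round 2: N12 (all prey gone), N2 (all prey gone), N8 (all prey gone), N9 (all prey gone), N10 (all prey gone) → extinct.
Round 3: N11 (all prey gone), N6 (all prey gone), N3 (all prey gone), N5 (all prey gone) → extinct.
No further losses. Total secondary extinctions: 12.

12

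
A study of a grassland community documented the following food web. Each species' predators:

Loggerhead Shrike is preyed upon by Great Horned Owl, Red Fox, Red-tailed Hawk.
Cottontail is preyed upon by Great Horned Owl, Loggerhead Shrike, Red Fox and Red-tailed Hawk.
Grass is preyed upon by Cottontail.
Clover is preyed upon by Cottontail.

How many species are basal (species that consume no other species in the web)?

2

Basal species (no prey listed): Grass, Clover.
Count: 2.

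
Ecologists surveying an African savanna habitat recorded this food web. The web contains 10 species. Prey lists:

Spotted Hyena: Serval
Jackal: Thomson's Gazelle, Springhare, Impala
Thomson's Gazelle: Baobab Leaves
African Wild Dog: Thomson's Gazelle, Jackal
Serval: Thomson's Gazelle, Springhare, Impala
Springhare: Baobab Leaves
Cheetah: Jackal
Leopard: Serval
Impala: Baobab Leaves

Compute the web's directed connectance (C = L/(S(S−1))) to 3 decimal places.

C = 0.156

The web has S = 10 species and L = 14 feeding links.
C = L / (S(S−1)) = 14 / 90 = 0.1556 ≈ 0.156.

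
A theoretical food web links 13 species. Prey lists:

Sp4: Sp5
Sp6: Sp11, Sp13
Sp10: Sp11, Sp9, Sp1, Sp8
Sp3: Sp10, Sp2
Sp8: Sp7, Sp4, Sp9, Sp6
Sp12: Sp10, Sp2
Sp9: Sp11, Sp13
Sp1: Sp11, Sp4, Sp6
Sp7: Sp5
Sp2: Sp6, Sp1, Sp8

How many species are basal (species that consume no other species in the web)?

Basal species (no prey listed): Sp11, Sp5, Sp13.
Count: 3.

3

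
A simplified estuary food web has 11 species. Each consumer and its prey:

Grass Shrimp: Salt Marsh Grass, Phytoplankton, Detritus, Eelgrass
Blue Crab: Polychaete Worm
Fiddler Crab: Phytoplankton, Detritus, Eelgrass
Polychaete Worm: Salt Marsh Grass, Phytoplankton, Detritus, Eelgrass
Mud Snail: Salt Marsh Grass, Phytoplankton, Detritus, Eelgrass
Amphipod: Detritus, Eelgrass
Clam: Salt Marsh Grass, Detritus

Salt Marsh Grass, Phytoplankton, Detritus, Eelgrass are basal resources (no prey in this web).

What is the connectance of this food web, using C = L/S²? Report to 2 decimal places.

C = 0.17

The web has S = 11 species and L = 20 feeding links.
C = L / S² = 20 / 121 = 0.1653 ≈ 0.17.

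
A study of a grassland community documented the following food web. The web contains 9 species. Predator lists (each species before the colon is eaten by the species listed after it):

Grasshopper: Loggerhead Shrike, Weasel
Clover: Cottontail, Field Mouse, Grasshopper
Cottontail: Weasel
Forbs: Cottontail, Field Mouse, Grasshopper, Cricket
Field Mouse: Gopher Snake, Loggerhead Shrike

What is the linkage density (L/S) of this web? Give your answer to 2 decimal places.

L/S = 1.33

There are L = 12 links among S = 9 species.
L/S = 12/9 = 1.3333 ≈ 1.33.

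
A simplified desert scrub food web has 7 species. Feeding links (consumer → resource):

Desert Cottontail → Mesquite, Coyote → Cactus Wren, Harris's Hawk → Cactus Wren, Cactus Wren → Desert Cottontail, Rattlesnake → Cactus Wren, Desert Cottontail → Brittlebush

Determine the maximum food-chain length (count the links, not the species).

One longest chain: Brittlebush → Desert Cottontail → Cactus Wren → Harris's Hawk.
It has 4 species and 3 links.

3 links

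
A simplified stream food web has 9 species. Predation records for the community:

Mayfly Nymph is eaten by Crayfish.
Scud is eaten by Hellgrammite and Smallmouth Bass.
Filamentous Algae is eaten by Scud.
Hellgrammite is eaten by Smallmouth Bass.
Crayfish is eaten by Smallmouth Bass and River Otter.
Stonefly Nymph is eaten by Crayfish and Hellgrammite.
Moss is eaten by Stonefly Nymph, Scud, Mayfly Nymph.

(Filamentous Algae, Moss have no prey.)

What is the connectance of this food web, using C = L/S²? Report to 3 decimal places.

The web has S = 9 species and L = 12 feeding links.
C = L / S² = 12 / 81 = 0.1481 ≈ 0.148.

C = 0.148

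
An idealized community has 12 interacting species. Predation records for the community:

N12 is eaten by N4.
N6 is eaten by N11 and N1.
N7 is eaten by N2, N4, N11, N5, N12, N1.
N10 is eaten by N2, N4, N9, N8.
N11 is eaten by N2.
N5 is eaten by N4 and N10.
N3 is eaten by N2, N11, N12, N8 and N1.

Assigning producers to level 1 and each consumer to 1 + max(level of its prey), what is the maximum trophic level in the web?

4

Producers (level 1): N7, N3, N6.
N7 → N5 → N10 → N2 gives N2 level 4.
No species has a prey at level 4, so no species reaches level 5.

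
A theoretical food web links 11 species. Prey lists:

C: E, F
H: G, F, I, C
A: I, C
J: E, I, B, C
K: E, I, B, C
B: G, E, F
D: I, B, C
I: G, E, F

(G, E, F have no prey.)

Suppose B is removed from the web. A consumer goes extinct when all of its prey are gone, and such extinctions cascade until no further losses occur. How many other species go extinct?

Remove B.
Every predator of it retains at least one other prey: J still has E, I, C; D still has I, C; K still has E, I, C.
No consumer loses all prey, so no secondary extinctions occur.

0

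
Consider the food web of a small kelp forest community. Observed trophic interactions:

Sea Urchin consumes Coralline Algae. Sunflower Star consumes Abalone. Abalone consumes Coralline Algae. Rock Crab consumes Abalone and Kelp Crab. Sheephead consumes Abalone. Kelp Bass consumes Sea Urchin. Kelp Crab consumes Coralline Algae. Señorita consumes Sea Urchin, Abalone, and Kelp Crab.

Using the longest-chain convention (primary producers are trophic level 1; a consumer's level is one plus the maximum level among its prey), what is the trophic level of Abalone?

Trophic level 2

Coralline Algae is a producer → level 1.
Abalone eats Coralline Algae → level 2.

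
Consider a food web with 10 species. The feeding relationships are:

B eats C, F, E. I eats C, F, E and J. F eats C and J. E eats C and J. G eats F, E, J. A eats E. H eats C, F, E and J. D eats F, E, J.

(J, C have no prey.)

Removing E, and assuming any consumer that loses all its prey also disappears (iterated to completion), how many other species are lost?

Remove E.
Round 1: A (all prey gone) → extinct.
No further losses. Total secondary extinctions: 1.

1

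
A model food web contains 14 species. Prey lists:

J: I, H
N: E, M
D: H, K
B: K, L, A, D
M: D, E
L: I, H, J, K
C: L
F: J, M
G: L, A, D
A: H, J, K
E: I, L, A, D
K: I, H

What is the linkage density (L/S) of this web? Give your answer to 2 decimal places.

L/S = 2.21

There are L = 31 links among S = 14 species.
L/S = 31/14 = 2.2143 ≈ 2.21.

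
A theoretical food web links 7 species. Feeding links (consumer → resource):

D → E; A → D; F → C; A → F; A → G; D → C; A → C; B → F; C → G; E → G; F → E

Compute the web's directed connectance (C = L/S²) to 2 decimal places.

The web has S = 7 species and L = 11 feeding links.
C = L / S² = 11 / 49 = 0.2245 ≈ 0.22.

C = 0.22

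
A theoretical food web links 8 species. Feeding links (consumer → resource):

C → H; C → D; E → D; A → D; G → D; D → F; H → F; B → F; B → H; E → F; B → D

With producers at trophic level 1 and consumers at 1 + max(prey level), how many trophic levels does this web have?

Producers (level 1): F.
F → D → A gives A level 3.
No species has a prey at level 3, so no species reaches level 4.

3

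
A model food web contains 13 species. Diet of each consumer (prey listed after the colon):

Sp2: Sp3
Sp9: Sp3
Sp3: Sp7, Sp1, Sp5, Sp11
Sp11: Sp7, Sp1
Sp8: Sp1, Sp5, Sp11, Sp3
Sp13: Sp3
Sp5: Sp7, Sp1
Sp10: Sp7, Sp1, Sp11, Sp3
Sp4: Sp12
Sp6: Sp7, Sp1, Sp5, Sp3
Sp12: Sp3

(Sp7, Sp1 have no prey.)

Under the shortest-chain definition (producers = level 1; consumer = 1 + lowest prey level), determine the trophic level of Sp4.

Sp7 is a producer → level 1.
Sp3 eats Sp7 → level 2.
Sp12 eats Sp3 → level 3.
Sp4 eats Sp12 → level 4.
No prey of Sp4 is below level 3, so 4 is the minimum.

Trophic level 4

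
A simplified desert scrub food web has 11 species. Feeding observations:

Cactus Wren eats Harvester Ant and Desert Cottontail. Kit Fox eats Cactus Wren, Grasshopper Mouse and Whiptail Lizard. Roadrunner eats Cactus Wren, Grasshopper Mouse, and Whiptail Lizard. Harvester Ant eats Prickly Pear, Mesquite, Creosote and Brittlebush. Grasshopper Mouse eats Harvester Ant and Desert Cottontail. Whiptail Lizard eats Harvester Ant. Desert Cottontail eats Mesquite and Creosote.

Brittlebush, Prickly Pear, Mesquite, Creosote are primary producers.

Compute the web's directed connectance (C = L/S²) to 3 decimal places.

The web has S = 11 species and L = 17 feeding links.
C = L / S² = 17 / 121 = 0.1405 ≈ 0.140.

C = 0.140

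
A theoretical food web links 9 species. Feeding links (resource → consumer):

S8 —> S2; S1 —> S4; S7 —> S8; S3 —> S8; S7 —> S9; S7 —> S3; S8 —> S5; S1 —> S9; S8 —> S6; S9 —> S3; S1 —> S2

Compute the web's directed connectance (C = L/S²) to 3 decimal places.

C = 0.136

The web has S = 9 species and L = 11 feeding links.
C = L / S² = 11 / 81 = 0.1358 ≈ 0.136.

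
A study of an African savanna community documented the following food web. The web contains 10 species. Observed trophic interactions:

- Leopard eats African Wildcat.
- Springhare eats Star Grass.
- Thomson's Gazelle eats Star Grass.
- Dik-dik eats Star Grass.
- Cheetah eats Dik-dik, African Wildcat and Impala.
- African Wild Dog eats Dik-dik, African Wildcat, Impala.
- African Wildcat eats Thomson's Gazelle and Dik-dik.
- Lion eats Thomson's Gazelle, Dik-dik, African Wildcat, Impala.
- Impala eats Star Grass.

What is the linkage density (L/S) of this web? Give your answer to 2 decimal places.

L/S = 1.70

There are L = 17 links among S = 10 species.
L/S = 17/10 = 1.7000 ≈ 1.70.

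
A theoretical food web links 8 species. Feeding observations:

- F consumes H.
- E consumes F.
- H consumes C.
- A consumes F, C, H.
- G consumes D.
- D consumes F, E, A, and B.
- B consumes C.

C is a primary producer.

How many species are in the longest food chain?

6 species

One longest chain: C → H → F → E → D → G.
It has 6 species and 5 links.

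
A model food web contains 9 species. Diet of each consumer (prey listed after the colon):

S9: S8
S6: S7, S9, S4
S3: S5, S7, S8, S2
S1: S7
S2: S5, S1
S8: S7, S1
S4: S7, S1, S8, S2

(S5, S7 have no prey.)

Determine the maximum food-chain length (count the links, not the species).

4 links

One longest chain: S7 → S1 → S8 → S9 → S6.
It has 5 species and 4 links.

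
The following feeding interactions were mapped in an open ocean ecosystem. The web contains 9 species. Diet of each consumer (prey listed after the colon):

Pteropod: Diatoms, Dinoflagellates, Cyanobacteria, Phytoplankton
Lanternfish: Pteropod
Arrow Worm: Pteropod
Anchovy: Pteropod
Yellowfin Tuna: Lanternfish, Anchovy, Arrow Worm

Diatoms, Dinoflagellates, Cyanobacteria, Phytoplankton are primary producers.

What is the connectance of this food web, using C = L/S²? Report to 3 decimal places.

C = 0.123

The web has S = 9 species and L = 10 feeding links.
C = L / S² = 10 / 81 = 0.1235 ≈ 0.123.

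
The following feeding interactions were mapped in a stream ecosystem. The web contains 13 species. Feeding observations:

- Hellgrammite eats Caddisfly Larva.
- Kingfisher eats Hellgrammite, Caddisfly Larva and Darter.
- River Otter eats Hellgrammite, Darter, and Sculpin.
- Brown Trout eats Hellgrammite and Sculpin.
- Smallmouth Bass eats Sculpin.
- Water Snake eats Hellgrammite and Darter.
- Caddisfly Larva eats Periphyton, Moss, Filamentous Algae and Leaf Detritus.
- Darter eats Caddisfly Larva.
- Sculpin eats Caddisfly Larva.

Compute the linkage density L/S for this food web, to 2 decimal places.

L/S = 1.38

There are L = 18 links among S = 13 species.
L/S = 18/13 = 1.3846 ≈ 1.38.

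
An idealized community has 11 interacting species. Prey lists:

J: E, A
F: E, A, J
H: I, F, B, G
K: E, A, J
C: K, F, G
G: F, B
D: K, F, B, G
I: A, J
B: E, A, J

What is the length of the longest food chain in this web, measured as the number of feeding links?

4 links

One longest chain: E → J → F → G → C.
It has 5 species and 4 links.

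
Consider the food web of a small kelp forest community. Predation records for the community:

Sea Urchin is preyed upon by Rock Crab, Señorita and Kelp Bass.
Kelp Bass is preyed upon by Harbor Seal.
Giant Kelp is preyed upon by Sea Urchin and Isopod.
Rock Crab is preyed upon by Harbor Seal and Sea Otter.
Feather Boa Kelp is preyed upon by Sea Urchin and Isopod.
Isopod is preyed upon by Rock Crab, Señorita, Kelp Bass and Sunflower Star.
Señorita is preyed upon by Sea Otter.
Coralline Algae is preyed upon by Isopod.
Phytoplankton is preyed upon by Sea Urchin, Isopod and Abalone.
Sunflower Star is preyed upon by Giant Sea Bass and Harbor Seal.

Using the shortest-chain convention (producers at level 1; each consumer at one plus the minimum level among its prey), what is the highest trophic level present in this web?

Producers (level 1): Feather Boa Kelp, Coralline Algae, Phytoplankton, Giant Kelp.
Following each consumer down to its lowest-level prey: Feather Boa Kelp → Isopod → Rock Crab → Sea Otter (levels 1 through 4).
All prey of Sea Otter (Rock Crab 3, Señorita 3) are at level 3 or above, so Sea Otter is at level 1 + 3 = 4.
Every consumer has at least one prey at level 3 or below, so none exceeds level 4.

4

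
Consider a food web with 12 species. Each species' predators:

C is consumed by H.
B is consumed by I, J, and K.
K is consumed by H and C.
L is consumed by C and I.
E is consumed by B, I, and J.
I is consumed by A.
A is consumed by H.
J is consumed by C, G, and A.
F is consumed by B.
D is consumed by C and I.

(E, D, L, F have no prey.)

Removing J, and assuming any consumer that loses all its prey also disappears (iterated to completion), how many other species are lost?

1

Remove J.
Round 1: G (all prey gone) → extinct.
No further losses. Total secondary extinctions: 1.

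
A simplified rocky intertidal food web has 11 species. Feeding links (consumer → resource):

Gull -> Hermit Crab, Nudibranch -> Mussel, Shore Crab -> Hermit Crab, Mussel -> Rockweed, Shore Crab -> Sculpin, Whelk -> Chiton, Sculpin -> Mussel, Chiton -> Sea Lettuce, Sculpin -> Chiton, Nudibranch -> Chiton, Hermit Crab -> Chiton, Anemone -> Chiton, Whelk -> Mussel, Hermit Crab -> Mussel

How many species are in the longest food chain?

One longest chain: Sea Lettuce → Chiton → Hermit Crab → Gull.
It has 4 species and 3 links.

4 species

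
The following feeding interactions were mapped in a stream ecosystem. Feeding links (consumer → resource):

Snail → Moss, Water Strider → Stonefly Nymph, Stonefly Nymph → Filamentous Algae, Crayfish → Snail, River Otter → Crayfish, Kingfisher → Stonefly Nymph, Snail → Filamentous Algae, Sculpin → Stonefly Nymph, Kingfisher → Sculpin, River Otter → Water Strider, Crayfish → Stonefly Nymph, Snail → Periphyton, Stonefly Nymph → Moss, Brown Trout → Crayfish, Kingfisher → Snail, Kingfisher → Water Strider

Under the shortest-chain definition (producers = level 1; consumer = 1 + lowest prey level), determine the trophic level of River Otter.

Trophic level 4

Moss is a producer → level 1.
Snail eats Moss → level 2.
Crayfish eats Snail → level 3.
River Otter eats Crayfish → level 4.
No prey of River Otter is below level 3, so 4 is the minimum.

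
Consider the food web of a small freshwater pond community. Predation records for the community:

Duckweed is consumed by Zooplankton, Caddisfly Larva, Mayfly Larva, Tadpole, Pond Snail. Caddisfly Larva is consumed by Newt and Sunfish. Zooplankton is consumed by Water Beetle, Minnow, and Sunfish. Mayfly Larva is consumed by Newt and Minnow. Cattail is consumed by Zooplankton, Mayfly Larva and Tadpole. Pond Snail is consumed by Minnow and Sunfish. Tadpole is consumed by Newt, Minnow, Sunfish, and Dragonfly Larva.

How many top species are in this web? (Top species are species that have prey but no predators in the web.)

Top species (has prey, but nothing eats it): Sunfish, Dragonfly Larva, Water Beetle, Newt, Minnow.
Count: 5.

5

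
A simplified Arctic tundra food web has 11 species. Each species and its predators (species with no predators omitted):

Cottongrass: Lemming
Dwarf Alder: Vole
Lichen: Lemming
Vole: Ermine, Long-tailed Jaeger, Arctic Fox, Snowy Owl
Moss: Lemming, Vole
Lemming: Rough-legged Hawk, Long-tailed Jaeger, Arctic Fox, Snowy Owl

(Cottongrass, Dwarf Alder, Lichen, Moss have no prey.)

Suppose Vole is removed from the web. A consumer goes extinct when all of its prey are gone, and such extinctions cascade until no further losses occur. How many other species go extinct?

1

Remove Vole.
Round 1: Ermine (all prey gone) → extinct.
No further losses. Total secondary extinctions: 1.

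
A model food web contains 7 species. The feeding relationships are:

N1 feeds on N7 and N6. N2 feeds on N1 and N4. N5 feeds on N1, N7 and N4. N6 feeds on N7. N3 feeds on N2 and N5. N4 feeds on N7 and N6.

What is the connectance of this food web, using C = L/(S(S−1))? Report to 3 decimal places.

C = 0.286

The web has S = 7 species and L = 12 feeding links.
C = L / (S(S−1)) = 12 / 42 = 0.2857 ≈ 0.286.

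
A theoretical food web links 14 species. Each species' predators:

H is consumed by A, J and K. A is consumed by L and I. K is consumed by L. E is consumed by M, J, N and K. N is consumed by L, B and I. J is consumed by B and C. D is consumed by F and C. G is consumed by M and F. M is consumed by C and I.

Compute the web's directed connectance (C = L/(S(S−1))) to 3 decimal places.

C = 0.115

The web has S = 14 species and L = 21 feeding links.
C = L / (S(S−1)) = 21 / 182 = 0.1154 ≈ 0.115.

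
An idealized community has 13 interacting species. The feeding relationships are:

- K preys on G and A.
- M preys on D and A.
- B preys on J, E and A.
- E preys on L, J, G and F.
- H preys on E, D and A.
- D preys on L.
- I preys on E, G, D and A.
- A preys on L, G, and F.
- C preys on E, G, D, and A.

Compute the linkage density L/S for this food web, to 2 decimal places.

L/S = 2.00

There are L = 26 links among S = 13 species.
L/S = 26/13 = 2.0000 ≈ 2.00.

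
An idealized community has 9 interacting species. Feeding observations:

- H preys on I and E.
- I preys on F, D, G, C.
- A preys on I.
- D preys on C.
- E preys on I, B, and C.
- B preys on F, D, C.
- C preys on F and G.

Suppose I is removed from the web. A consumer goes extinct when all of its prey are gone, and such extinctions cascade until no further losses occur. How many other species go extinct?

Remove I.
Round 1: A (all prey gone) → extinct.
No further losses. Total secondary extinctions: 1.

1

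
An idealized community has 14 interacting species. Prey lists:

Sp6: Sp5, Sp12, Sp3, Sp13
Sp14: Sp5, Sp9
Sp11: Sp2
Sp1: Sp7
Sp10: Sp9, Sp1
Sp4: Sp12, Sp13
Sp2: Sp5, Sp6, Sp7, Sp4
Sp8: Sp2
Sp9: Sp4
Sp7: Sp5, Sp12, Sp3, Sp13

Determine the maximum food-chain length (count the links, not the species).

One longest chain: Sp5 → Sp6 → Sp2 → Sp11.
It has 4 species and 3 links.

3 links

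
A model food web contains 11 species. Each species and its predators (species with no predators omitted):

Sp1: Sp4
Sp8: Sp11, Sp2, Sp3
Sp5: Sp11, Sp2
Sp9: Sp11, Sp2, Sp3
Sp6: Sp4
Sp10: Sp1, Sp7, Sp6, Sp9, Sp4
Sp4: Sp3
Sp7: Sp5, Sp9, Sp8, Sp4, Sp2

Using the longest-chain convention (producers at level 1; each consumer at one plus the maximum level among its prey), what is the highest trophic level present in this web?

4

Producers (level 1): Sp10.
Sp10 → Sp7 → Sp5 → Sp11 gives Sp11 level 4.
No species has a prey at level 4, so no species reaches level 5.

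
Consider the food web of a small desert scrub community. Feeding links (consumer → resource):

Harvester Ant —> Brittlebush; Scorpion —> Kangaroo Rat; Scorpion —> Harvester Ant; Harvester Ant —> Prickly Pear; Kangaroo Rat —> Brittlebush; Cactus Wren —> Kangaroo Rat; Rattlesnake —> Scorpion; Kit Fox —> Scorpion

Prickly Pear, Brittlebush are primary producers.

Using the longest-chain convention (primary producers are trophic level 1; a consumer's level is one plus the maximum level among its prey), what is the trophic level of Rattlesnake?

Brittlebush is a producer → level 1.
Kangaroo Rat eats Brittlebush → level 2.
Scorpion eats Kangaroo Rat (level 2); other prey at levels: Harvester Ant 2 → level 3.
Rattlesnake eats Scorpion → level 4.

Trophic level 4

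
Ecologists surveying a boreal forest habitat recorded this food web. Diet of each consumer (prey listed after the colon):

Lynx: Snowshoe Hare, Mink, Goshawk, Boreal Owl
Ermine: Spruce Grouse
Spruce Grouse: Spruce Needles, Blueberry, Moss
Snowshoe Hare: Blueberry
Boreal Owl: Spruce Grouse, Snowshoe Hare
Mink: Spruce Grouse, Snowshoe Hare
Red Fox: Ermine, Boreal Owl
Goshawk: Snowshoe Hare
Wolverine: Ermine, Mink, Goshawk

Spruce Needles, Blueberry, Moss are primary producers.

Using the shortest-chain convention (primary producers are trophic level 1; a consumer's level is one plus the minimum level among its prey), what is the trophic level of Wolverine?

Trophic level 4

Spruce Needles is a producer → level 1.
Spruce Grouse eats Spruce Needles → level 2.
Ermine eats Spruce Grouse → level 3.
Wolverine eats Ermine → level 4.
No prey of Wolverine is below level 3, so 4 is the minimum.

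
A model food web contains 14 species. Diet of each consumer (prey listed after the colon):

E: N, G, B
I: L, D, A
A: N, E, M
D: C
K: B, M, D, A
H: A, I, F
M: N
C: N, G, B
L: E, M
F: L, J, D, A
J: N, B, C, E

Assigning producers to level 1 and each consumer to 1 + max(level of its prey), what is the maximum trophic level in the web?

5

Producers (level 1): N, G, B.
N → C → D → I → H gives H level 5.
No species has a prey at level 5, so no species reaches level 6.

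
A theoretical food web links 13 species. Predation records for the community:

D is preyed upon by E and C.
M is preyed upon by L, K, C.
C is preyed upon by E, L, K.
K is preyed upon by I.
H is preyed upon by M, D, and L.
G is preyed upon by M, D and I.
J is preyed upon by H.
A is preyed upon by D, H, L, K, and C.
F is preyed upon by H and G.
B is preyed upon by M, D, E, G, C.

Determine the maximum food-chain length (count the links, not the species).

5 links

One longest chain: A → H → M → C → K → I.
It has 6 species and 5 links.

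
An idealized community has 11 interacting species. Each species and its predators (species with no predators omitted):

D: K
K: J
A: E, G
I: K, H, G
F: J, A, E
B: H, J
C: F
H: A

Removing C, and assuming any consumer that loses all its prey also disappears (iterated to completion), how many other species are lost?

Remove C.
Round 1: F (all prey gone) → extinct.
No further losses. Total secondary extinctions: 1.

1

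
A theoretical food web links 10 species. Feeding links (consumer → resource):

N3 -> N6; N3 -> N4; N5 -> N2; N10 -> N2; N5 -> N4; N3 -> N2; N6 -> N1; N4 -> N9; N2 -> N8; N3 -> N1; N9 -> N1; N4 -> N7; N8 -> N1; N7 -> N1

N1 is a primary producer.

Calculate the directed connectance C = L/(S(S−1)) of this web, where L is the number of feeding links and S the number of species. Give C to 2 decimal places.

C = 0.16

The web has S = 10 species and L = 14 feeding links.
C = L / (S(S−1)) = 14 / 90 = 0.1556 ≈ 0.16.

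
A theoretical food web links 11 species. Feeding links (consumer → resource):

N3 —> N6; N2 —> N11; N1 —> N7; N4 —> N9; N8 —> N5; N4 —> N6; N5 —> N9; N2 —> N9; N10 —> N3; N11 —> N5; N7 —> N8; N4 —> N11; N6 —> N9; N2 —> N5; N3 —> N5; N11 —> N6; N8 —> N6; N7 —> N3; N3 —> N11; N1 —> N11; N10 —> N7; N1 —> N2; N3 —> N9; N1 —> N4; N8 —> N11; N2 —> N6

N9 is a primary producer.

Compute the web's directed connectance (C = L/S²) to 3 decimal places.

The web has S = 11 species and L = 26 feeding links.
C = L / S² = 26 / 121 = 0.2149 ≈ 0.215.

C = 0.215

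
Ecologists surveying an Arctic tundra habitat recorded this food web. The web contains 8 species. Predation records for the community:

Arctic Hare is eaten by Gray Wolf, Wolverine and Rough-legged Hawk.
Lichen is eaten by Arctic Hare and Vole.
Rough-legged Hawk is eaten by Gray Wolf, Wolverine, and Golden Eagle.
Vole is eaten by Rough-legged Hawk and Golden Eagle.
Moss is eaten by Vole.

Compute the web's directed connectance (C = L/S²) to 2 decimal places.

C = 0.17

The web has S = 8 species and L = 11 feeding links.
C = L / S² = 11 / 64 = 0.1719 ≈ 0.17.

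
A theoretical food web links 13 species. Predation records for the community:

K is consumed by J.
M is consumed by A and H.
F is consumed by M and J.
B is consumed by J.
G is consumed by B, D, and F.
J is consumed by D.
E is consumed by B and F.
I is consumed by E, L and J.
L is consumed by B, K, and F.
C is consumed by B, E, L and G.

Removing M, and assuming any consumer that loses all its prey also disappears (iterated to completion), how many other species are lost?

Remove M.
Round 1: A (all prey gone), H (all prey gone) → extinct.
No further losses. Total secondary extinctions: 2.

2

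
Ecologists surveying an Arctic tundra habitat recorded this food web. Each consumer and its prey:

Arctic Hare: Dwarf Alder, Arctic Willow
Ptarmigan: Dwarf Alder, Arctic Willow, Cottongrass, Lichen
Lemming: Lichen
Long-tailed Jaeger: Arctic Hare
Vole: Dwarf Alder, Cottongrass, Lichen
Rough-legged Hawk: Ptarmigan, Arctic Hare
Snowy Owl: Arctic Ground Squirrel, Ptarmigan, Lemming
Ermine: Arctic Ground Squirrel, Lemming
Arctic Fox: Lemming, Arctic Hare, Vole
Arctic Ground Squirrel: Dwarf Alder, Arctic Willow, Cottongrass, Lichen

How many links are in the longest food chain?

One longest chain: Dwarf Alder → Arctic Ground Squirrel → Snowy Owl.
It has 3 species and 2 links.

2 links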